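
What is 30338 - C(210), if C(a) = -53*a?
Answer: 41468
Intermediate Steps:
30338 - C(210) = 30338 - (-53)*210 = 30338 - 1*(-11130) = 30338 + 11130 = 41468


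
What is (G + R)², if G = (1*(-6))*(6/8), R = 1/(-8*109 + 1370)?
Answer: 1254400/62001 ≈ 20.232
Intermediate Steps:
R = 1/498 (R = 1/(-872 + 1370) = 1/498 ≈ 0.0020080)
G = -9/2 (G = -36/8 = -6*¾ = -9/2 ≈ -4.5000)
(G + R)² = (-9/2 + 1/498)² = (-1120/249)² = 1254400/62001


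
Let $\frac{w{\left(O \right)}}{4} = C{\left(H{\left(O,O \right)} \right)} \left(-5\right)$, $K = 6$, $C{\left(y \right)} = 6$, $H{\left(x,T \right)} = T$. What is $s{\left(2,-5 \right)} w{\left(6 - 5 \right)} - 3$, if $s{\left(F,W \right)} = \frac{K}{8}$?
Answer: $-93$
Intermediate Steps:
$s{\left(F,W \right)} = \frac{3}{4}$ ($s{\left(F,W \right)} = \frac{6}{8} = 6 \cdot \frac{1}{8} = \frac{3}{4}$)
$w{\left(O \right)} = -120$ ($w{\left(O \right)} = 4 \cdot 6 \left(-5\right) = 4 \left(-30\right) = -120$)
$s{\left(2,-5 \right)} w{\left(6 - 5 \right)} - 3 = \frac{3}{4} \left(-120\right) - 3 = -90 - 3 = -93$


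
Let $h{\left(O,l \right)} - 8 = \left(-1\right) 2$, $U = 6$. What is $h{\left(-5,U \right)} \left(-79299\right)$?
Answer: $-475794$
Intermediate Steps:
$h{\left(O,l \right)} = 6$ ($h{\left(O,l \right)} = 8 - 2 = 6$)
$h{\left(-5,U \right)} \left(-79299\right) = 6 \left(-79299\right) = -475794$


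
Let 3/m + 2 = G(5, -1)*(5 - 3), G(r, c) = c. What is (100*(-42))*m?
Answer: 3150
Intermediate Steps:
m = -3/4 (m = 3/(-2 - (5 - 3)) = 3/(-2 - 1*2) = 3/(-2 - 2) = 3/(-4) = 3*(-1/4) = -3/4 ≈ -0.75000)
(100*(-42))*m = (100*(-42))*(-3/4) = -4200*(-3/4) = 3150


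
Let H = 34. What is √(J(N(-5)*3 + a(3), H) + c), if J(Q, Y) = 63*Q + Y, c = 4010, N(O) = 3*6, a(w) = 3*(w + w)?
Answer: 2*√2145 ≈ 92.628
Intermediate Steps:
a(w) = 6*w (a(w) = 3*(2*w) = 6*w)
N(O) = 18
J(Q, Y) = Y + 63*Q
√(J(N(-5)*3 + a(3), H) + c) = √((34 + 63*(18*3 + 6*3)) + 4010) = √((34 + 63*(54 + 18)) + 4010) = √((34 + 63*72) + 4010) = √((34 + 4536) + 4010) = √(4570 + 4010) = √8580 = 2*√2145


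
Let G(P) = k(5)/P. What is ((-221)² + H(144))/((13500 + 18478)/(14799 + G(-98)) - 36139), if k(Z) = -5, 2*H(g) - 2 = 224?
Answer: -23666109626/17469836943 ≈ -1.3547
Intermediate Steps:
H(g) = 113 (H(g) = 1 + (½)*224 = 1 + 112 = 113)
G(P) = -5/P
((-221)² + H(144))/((13500 + 18478)/(14799 + G(-98)) - 36139) = ((-221)² + 113)/((13500 + 18478)/(14799 - 5/(-98)) - 36139) = (48841 + 113)/(31978/(14799 - 5*(-1/98)) - 36139) = 48954/(31978/(14799 + 5/98) - 36139) = 48954/(31978/(1450307/98) - 36139) = 48954/(31978*(98/1450307) - 36139) = 48954/(3133844/1450307 - 36139) = 48954/(-52409510829/1450307) = 48954*(-1450307/52409510829) = -23666109626/17469836943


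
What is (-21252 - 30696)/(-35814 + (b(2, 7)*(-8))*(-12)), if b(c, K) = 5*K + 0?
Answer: 962/601 ≈ 1.6007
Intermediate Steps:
b(c, K) = 5*K
(-21252 - 30696)/(-35814 + (b(2, 7)*(-8))*(-12)) = (-21252 - 30696)/(-35814 + ((5*7)*(-8))*(-12)) = -51948/(-35814 + (35*(-8))*(-12)) = -51948/(-35814 - 280*(-12)) = -51948/(-35814 + 3360) = -51948/(-32454) = -51948*(-1/32454) = 962/601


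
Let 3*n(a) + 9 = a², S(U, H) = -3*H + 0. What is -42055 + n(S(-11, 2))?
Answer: -42046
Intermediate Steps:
S(U, H) = -3*H
n(a) = -3 + a²/3
-42055 + n(S(-11, 2)) = -42055 + (-3 + (-3*2)²/3) = -42055 + (-3 + (⅓)*(-6)²) = -42055 + (-3 + (⅓)*36) = -42055 + (-3 + 12) = -42055 + 9 = -42046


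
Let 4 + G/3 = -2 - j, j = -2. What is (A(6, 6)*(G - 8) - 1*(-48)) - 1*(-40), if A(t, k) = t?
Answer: -32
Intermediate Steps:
G = -12 (G = -12 + 3*(-2 - 1*(-2)) = -12 + 3*(-2 + 2) = -12 + 3*0 = -12 + 0 = -12)
(A(6, 6)*(G - 8) - 1*(-48)) - 1*(-40) = (6*(-12 - 8) - 1*(-48)) - 1*(-40) = (6*(-20) + 48) + 40 = (-120 + 48) + 40 = -72 + 40 = -32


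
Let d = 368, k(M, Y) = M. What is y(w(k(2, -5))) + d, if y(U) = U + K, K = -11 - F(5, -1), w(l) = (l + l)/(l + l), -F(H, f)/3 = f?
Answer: 355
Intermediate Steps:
F(H, f) = -3*f
w(l) = 1 (w(l) = (2*l)/((2*l)) = (2*l)*(1/(2*l)) = 1)
K = -14 (K = -11 - (-3)*(-1) = -11 - 1*3 = -11 - 3 = -14)
y(U) = -14 + U (y(U) = U - 14 = -14 + U)
y(w(k(2, -5))) + d = (-14 + 1) + 368 = -13 + 368 = 355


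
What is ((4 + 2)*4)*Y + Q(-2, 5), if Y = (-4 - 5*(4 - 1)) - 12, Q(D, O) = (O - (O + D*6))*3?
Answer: -708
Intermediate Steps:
Q(D, O) = -18*D (Q(D, O) = (O - (O + 6*D))*3 = (O + (-O - 6*D))*3 = -6*D*3 = -18*D)
Y = -31 (Y = (-4 - 5*3) - 12 = (-4 - 15) - 12 = -19 - 12 = -31)
((4 + 2)*4)*Y + Q(-2, 5) = ((4 + 2)*4)*(-31) - 18*(-2) = (6*4)*(-31) + 36 = 24*(-31) + 36 = -744 + 36 = -708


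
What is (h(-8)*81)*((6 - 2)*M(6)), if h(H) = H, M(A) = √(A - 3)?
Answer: -2592*√3 ≈ -4489.5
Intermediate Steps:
M(A) = √(-3 + A)
(h(-8)*81)*((6 - 2)*M(6)) = (-8*81)*((6 - 2)*√(-3 + 6)) = -2592*√3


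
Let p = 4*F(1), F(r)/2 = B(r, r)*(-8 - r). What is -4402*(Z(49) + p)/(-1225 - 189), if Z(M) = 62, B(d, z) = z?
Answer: -22010/707 ≈ -31.132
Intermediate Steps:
F(r) = 2*r*(-8 - r) (F(r) = 2*(r*(-8 - r)) = 2*r*(-8 - r))
p = -72 (p = 4*(-2*1*(8 + 1)) = 4*(-2*1*9) = 4*(-18) = -72)
-4402*(Z(49) + p)/(-1225 - 189) = -4402*(62 - 72)/(-1225 - 189) = -4402/((-1414/(-10))) = -4402/((-1414*(-⅒))) = -4402/707/5 = -4402*5/707 = -22010/707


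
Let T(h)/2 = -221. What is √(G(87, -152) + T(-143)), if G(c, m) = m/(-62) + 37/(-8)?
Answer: I*√6829610/124 ≈ 21.075*I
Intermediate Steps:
G(c, m) = -37/8 - m/62 (G(c, m) = m*(-1/62) + 37*(-⅛) = -m/62 - 37/8 = -37/8 - m/62)
T(h) = -442 (T(h) = 2*(-221) = -442)
√(G(87, -152) + T(-143)) = √((-37/8 - 1/62*(-152)) - 442) = √((-37/8 + 76/31) - 442) = √(-539/248 - 442) = √(-110155/248) = I*√6829610/124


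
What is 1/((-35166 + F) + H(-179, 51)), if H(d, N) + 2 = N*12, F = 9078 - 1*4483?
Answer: -1/29961 ≈ -3.3377e-5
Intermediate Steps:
F = 4595 (F = 9078 - 4483 = 4595)
H(d, N) = -2 + 12*N (H(d, N) = -2 + N*12 = -2 + 12*N)
1/((-35166 + F) + H(-179, 51)) = 1/((-35166 + 4595) + (-2 + 12*51)) = 1/(-30571 + (-2 + 612)) = 1/(-30571 + 610) = 1/(-29961) = -1/29961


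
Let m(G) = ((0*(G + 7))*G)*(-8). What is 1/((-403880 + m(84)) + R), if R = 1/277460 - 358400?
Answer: -277460/211502208799 ≈ -1.3119e-6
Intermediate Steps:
m(G) = 0 (m(G) = ((0*(7 + G))*G)*(-8) = (0*G)*(-8) = 0*(-8) = 0)
R = -99441663999/277460 (R = 1/277460 - 358400 = -99441663999/277460 ≈ -3.5840e+5)
1/((-403880 + m(84)) + R) = 1/((-403880 + 0) - 99441663999/277460) = 1/(-403880 - 99441663999/277460) = 1/(-211502208799/277460) = -277460/211502208799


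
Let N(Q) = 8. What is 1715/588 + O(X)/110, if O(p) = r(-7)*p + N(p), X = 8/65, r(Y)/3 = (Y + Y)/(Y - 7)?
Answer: 128389/42900 ≈ 2.9928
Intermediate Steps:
r(Y) = 6*Y/(-7 + Y) (r(Y) = 3*((Y + Y)/(Y - 7)) = 3*((2*Y)/(-7 + Y)) = 3*(2*Y/(-7 + Y)) = 6*Y/(-7 + Y))
X = 8/65 (X = 8*(1/65) = 8/65 ≈ 0.12308)
O(p) = 8 + 3*p (O(p) = (6*(-7)/(-7 - 7))*p + 8 = (6*(-7)/(-14))*p + 8 = (6*(-7)*(-1/14))*p + 8 = 3*p + 8 = 8 + 3*p)
1715/588 + O(X)/110 = 1715/588 + (8 + 3*(8/65))/110 = 1715*(1/588) + (8 + 24/65)*(1/110) = 35/12 + (544/65)*(1/110) = 35/12 + 272/3575 = 128389/42900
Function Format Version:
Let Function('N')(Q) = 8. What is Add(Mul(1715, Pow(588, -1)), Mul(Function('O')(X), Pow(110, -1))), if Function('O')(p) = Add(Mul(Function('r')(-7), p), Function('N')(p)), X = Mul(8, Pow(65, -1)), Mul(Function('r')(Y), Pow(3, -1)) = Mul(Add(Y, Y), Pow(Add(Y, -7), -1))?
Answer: Rational(128389, 42900) ≈ 2.9928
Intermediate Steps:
Function('r')(Y) = Mul(6, Y, Pow(Add(-7, Y), -1)) (Function('r')(Y) = Mul(3, Mul(Add(Y, Y), Pow(Add(Y, -7), -1))) = Mul(3, Mul(Mul(2, Y), Pow(Add(-7, Y), -1))) = Mul(3, Mul(2, Y, Pow(Add(-7, Y), -1))) = Mul(6, Y, Pow(Add(-7, Y), -1)))
X = Rational(8, 65) (X = Mul(8, Rational(1, 65)) = Rational(8, 65) ≈ 0.12308)
Function('O')(p) = Add(8, Mul(3, p)) (Function('O')(p) = Add(Mul(Mul(6, -7, Pow(Add(-7, -7), -1)), p), 8) = Add(Mul(Mul(6, -7, Pow(-14, -1)), p), 8) = Add(Mul(Mul(6, -7, Rational(-1, 14)), p), 8) = Add(Mul(3, p), 8) = Add(8, Mul(3, p)))
Add(Mul(1715, Pow(588, -1)), Mul(Function('O')(X), Pow(110, -1))) = Add(Mul(1715, Pow(588, -1)), Mul(Add(8, Mul(3, Rational(8, 65))), Pow(110, -1))) = Add(Mul(1715, Rational(1, 588)), Mul(Add(8, Rational(24, 65)), Rational(1, 110))) = Add(Rational(35, 12), Mul(Rational(544, 65), Rational(1, 110))) = Add(Rational(35, 12), Rational(272, 3575)) = Rational(128389, 42900)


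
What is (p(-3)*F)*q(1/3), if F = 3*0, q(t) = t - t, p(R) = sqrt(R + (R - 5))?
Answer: 0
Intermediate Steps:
p(R) = sqrt(-5 + 2*R) (p(R) = sqrt(R + (-5 + R)) = sqrt(-5 + 2*R))
q(t) = 0
F = 0
(p(-3)*F)*q(1/3) = (sqrt(-5 + 2*(-3))*0)*0 = (sqrt(-5 - 6)*0)*0 = (sqrt(-11)*0)*0 = ((I*sqrt(11))*0)*0 = 0*0 = 0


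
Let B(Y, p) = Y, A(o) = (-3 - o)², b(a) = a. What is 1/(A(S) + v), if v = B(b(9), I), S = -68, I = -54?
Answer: 1/4234 ≈ 0.00023618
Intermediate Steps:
v = 9
1/(A(S) + v) = 1/((3 - 68)² + 9) = 1/((-65)² + 9) = 1/(4225 + 9) = 1/4234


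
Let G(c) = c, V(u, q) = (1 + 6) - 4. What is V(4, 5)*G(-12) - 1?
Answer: -37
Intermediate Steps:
V(u, q) = 3 (V(u, q) = 7 - 4 = 3)
V(4, 5)*G(-12) - 1 = 3*(-12) - 1 = -36 - 1 = -37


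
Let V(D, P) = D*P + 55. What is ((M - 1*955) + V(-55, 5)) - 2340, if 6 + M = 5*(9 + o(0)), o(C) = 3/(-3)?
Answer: -3481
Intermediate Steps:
o(C) = -1 (o(C) = 3*(-⅓) = -1)
V(D, P) = 55 + D*P
M = 34 (M = -6 + 5*(9 - 1) = -6 + 5*8 = -6 + 40 = 34)
((M - 1*955) + V(-55, 5)) - 2340 = ((34 - 1*955) + (55 - 55*5)) - 2340 = ((34 - 955) + (55 - 275)) - 2340 = (-921 - 220) - 2340 = -1141 - 2340 = -3481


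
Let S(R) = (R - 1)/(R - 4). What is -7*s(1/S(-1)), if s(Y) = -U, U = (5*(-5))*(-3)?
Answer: 525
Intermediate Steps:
S(R) = (-1 + R)/(-4 + R)
U = 75 (U = -25*(-3) = 75)
s(Y) = -75 (s(Y) = -1*75 = -75)
-7*s(1/S(-1)) = -7*(-75) = 525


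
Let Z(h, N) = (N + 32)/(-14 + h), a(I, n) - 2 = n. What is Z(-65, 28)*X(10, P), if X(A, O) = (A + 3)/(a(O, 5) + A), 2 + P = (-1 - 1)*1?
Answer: -780/1343 ≈ -0.58079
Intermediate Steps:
P = -4 (P = -2 + (-1 - 1)*1 = -2 - 2*1 = -2 - 2 = -4)
a(I, n) = 2 + n
Z(h, N) = (32 + N)/(-14 + h)
X(A, O) = (3 + A)/(7 + A) (X(A, O) = (A + 3)/((2 + 5) + A) = (3 + A)/(7 + A))
Z(-65, 28)*X(10, P) = ((32 + 28)/(-14 - 65))*((3 + 10)/(7 + 10)) = (60/(-79))*(13/17) = (-1/79*60)*((1/17)*13) = -60/79*13/17 = -780/1343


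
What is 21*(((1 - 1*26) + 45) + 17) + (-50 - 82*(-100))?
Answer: 8927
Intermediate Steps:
21*(((1 - 1*26) + 45) + 17) + (-50 - 82*(-100)) = 21*(((1 - 26) + 45) + 17) + (-50 + 8200) = 21*((-25 + 45) + 17) + 8150 = 21*(20 + 17) + 8150 = 21*37 + 8150 = 777 + 8150 = 8927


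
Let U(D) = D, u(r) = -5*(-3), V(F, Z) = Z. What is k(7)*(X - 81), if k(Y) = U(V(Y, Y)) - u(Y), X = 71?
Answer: 80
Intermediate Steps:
u(r) = 15
k(Y) = -15 + Y (k(Y) = Y - 1*15 = Y - 15 = -15 + Y)
k(7)*(X - 81) = (-15 + 7)*(71 - 81) = -8*(-10) = 80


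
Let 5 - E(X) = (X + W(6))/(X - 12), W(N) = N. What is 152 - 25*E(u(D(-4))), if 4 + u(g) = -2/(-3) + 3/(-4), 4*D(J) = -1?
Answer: 4636/193 ≈ 24.021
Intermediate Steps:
D(J) = -¼ (D(J) = (¼)*(-1) = -¼)
u(g) = -49/12 (u(g) = -4 + (-2/(-3) + 3/(-4)) = -4 + (-2*(-⅓) + 3*(-¼)) = -4 + (⅔ - ¾) = -4 - 1/12 = -49/12)
E(X) = 5 - (6 + X)/(-12 + X) (E(X) = 5 - (X + 6)/(X - 12) = 5 - (6 + X)/(-12 + X))
152 - 25*E(u(D(-4))) = 152 - 50*(-33 + 2*(-49/12))/(-12 - 49/12) = 152 - 50*(-33 - 49/6)/(-193/12) = 152 - 50*(-12)*(-247)/(193*6) = 152 - 25*988/193 = 152 - 24700/193 = 4636/193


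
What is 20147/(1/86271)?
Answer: 1738101837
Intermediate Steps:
20147/(1/86271) = 20147*86271 = 1738101837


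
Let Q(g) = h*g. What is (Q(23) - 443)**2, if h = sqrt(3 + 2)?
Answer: 198894 - 20378*sqrt(5) ≈ 1.5333e+5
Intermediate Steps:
h = sqrt(5) ≈ 2.2361
Q(g) = g*sqrt(5) (Q(g) = sqrt(5)*g = g*sqrt(5))
(Q(23) - 443)**2 = (23*sqrt(5) - 443)**2 = (-443 + 23*sqrt(5))**2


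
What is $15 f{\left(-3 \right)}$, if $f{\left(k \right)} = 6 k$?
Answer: $-270$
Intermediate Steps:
$15 f{\left(-3 \right)} = 15 \cdot 6 \left(-3\right) = 15 \left(-18\right) = -270$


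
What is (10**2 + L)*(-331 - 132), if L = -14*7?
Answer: -926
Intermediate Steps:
L = -98
(10**2 + L)*(-331 - 132) = (10**2 - 98)*(-331 - 132) = (100 - 98)*(-463) = 2*(-463) = -926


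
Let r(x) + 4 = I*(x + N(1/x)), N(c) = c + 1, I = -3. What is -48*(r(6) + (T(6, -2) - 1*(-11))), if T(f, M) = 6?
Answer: 408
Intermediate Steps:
N(c) = 1 + c
r(x) = -7 - 3*x - 3/x (r(x) = -4 - 3*(x + (1 + 1/x)) = -4 - 3*(1 + x + 1/x) = -4 + (-3 - 3*x - 3/x) = -7 - 3*x - 3/x)
-48*(r(6) + (T(6, -2) - 1*(-11))) = -48*((-7 - 3*6 - 3/6) + (6 - 1*(-11))) = -48*((-7 - 18 - 3*⅙) + (6 + 11)) = -48*((-7 - 18 - ½) + 17) = -48*(-51/2 + 17) = -48*(-17/2) = 408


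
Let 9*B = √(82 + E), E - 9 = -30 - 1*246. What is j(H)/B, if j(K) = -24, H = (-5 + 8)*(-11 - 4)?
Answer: 216*I*√185/185 ≈ 15.881*I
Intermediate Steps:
E = -267 (E = 9 + (-30 - 1*246) = 9 + (-30 - 246) = 9 - 276 = -267)
H = -45 (H = 3*(-15) = -45)
B = I*√185/9 (B = √(82 - 267)/9 = √(-185)/9 = (I*√185)/9 = I*√185/9 ≈ 1.5113*I)
j(H)/B = -24*(-9*I*√185/185) = -(-216)*I*√185/185 = 216*I*√185/185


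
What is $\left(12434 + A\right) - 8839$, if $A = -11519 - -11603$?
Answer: $3679$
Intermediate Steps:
$A = 84$ ($A = -11519 + 11603 = 84$)
$\left(12434 + A\right) - 8839 = \left(12434 + 84\right) - 8839 = 12518 - 8839 = 3679$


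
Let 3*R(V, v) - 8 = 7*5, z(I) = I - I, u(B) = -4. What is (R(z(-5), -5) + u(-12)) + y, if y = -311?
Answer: -902/3 ≈ -300.67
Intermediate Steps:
z(I) = 0
R(V, v) = 43/3 (R(V, v) = 8/3 + (7*5)/3 = 8/3 + (⅓)*35 = 8/3 + 35/3 = 43/3)
(R(z(-5), -5) + u(-12)) + y = (43/3 - 4) - 311 = 31/3 - 311 = -902/3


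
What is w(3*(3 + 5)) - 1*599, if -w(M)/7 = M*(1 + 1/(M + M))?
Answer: -1541/2 ≈ -770.50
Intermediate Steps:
w(M) = -7*M*(1 + 1/(2*M)) (w(M) = -7*M*(1 + 1/(M + M)) = -7*M*(1 + 1/(2*M)))
w(3*(3 + 5)) - 1*599 = (-7/2 - 21*(3 + 5)) - 1*599 = (-7/2 - 21*8) - 599 = (-7/2 - 7*24) - 599 = (-7/2 - 168) - 599 = -343/2 - 599 = -1541/2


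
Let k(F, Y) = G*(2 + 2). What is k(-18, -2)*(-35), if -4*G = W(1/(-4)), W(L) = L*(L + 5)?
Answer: -665/16 ≈ -41.563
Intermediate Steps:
W(L) = L*(5 + L)
G = 19/64 (G = -(5 + 1/(-4))/(4*(-4)) = -(-1)*(5 - ¼)/16 = -(-1)*19/(16*4) = -¼*(-19/16) = 19/64 ≈ 0.29688)
k(F, Y) = 19/16 (k(F, Y) = 19*(2 + 2)/64 = (19/64)*4 = 19/16)
k(-18, -2)*(-35) = (19/16)*(-35) = -665/16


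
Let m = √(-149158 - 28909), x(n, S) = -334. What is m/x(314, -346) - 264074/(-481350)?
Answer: 132037/240675 - I*√178067/334 ≈ 0.54861 - 1.2634*I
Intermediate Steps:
m = I*√178067 (m = √(-178067) = I*√178067 ≈ 421.98*I)
m/x(314, -346) - 264074/(-481350) = (I*√178067)/(-334) - 264074/(-481350) = (I*√178067)*(-1/334) - 264074*(-1/481350) = -I*√178067/334 + 132037/240675 = 132037/240675 - I*√178067/334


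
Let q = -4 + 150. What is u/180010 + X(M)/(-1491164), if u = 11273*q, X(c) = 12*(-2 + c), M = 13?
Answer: 306777554674/33553053955 ≈ 9.1431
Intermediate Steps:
X(c) = -24 + 12*c
q = 146
u = 1645858 (u = 11273*146 = 1645858)
u/180010 + X(M)/(-1491164) = 1645858/180010 + (-24 + 12*13)/(-1491164) = 1645858*(1/180010) + (-24 + 156)*(-1/1491164) = 822929/90005 + 132*(-1/1491164) = 822929/90005 - 33/372791 = 306777554674/33553053955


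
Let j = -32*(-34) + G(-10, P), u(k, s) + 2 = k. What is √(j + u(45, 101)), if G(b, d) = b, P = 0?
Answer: √1121 ≈ 33.481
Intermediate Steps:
u(k, s) = -2 + k
j = 1078 (j = -32*(-34) - 10 = 1088 - 10 = 1078)
√(j + u(45, 101)) = √(1078 + (-2 + 45)) = √(1078 + 43) = √1121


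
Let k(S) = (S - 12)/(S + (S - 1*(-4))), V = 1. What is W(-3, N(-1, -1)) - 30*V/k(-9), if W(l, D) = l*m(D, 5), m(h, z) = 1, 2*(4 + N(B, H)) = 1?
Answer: -23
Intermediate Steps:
N(B, H) = -7/2 (N(B, H) = -4 + (½)*1 = -4 + ½ = -7/2)
W(l, D) = l (W(l, D) = l*1 = l)
k(S) = (-12 + S)/(4 + 2*S) (k(S) = (-12 + S)/(S + (S + 4)) = (-12 + S)/(S + (4 + S)) = (-12 + S)/(4 + 2*S))
W(-3, N(-1, -1)) - 30*V/k(-9) = -3 - 30/((-12 - 9)/(2*(2 - 9))) = -3 - 30/((½)*(-21)/(-7)) = -3 - 30/((½)*(-⅐)*(-21)) = -3 - 30/3/2 = -3 - 30*2/3 = -3 - 30*⅔ = -3 - 20 = -23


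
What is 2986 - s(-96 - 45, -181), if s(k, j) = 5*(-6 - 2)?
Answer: 3026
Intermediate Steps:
s(k, j) = -40 (s(k, j) = 5*(-8) = -40)
2986 - s(-96 - 45, -181) = 2986 - 1*(-40) = 2986 + 40 = 3026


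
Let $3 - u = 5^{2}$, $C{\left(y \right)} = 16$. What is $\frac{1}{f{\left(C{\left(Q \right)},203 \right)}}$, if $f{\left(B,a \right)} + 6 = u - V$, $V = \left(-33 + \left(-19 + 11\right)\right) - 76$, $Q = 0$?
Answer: $\frac{1}{89} \approx 0.011236$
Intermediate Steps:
$u = -22$ ($u = 3 - 5^{2} = 3 - 25 = -22$)
$V = -117$ ($V = \left(-33 - 8\right) - 76 = -41 - 76 = -117$)
$f{\left(B,a \right)} = 89$ ($f{\left(B,a \right)} = -6 - -95 = -6 + \left(-22 + 117\right) = -6 + 95 = 89$)
$\frac{1}{f{\left(C{\left(Q \right)},203 \right)}} = \frac{1}{89}$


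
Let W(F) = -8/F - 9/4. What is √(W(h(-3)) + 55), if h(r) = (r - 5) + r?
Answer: √25883/22 ≈ 7.3128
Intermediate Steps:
h(r) = -5 + 2*r (h(r) = (-5 + r) + r = -5 + 2*r)
W(F) = -9/4 - 8/F (W(F) = -8/F - 9*¼ = -8/F - 9/4 = -9/4 - 8/F)
√(W(h(-3)) + 55) = √((-9/4 - 8/(-5 + 2*(-3))) + 55) = √((-9/4 - 8/(-5 - 6)) + 55) = √((-9/4 - 8/(-11)) + 55) = √((-9/4 - 8*(-1/11)) + 55) = √((-9/4 + 8/11) + 55) = √(-67/44 + 55) = √(2353/44) = √25883/22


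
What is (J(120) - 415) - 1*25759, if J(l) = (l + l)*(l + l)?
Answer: 31426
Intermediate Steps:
J(l) = 4*l² (J(l) = (2*l)*(2*l) = 4*l²)
(J(120) - 415) - 1*25759 = (4*120² - 415) - 1*25759 = (4*14400 - 415) - 25759 = (57600 - 415) - 25759 = 57185 - 25759 = 31426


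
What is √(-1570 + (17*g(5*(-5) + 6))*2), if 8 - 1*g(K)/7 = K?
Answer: 2*√1214 ≈ 69.685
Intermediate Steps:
g(K) = 56 - 7*K
√(-1570 + (17*g(5*(-5) + 6))*2) = √(-1570 + (17*(56 - 7*(5*(-5) + 6)))*2) = √(-1570 + (17*(56 - 7*(-25 + 6)))*2) = √(-1570 + (17*(56 - 7*(-19)))*2) = √(-1570 + (17*(56 + 133))*2) = √(-1570 + (17*189)*2) = √(-1570 + 3213*2) = √(-1570 + 6426) = √4856 = 2*√1214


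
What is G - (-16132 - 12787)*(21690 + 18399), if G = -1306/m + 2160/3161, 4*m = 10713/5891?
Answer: 39259342261009319/33863793 ≈ 1.1593e+9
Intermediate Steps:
m = 10713/23564 (m = (10713/5891)/4 = (10713*(1/5891))/4 = (¼)*(10713/5891) = 10713/23564 ≈ 0.45463)
G = -97255319944/33863793 (G = -1306/10713/23564 + 2160/3161 = -1306*23564/10713 + 2160*(1/3161) = -30774584/10713 + 2160/3161 = -97255319944/33863793 ≈ -2872.0)
G - (-16132 - 12787)*(21690 + 18399) = -97255319944/33863793 - (-16132 - 12787)*(21690 + 18399) = -97255319944/33863793 - (-28919)*40089 = -97255319944/33863793 - 1*(-1159333791) = -97255319944/33863793 + 1159333791 = 39259342261009319/33863793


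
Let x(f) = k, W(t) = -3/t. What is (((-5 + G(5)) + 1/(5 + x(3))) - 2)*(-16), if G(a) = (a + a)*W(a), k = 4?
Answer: 1856/9 ≈ 206.22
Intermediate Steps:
x(f) = 4
G(a) = -6 (G(a) = (a + a)*(-3/a) = (2*a)*(-3/a) = -6)
(((-5 + G(5)) + 1/(5 + x(3))) - 2)*(-16) = (((-5 - 6) + 1/(5 + 4)) - 2)*(-16) = ((-11 + 1/9) - 2)*(-16) = (-98/9 - 2)*(-16) = -116/9*(-16) = 1856/9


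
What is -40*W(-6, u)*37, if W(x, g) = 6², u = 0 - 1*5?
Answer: -53280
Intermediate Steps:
u = -5 (u = 0 - 5 = -5)
W(x, g) = 36
-40*W(-6, u)*37 = -40*36*37 = -1440*37 = -53280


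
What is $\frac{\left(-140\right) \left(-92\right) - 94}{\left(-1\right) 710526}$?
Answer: $- \frac{2131}{118421} \approx -0.017995$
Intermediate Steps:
$\frac{\left(-140\right) \left(-92\right) - 94}{\left(-1\right) 710526} = \frac{12880 - 94}{-710526} = 12786 \left(- \frac{1}{710526}\right) = - \frac{2131}{118421}$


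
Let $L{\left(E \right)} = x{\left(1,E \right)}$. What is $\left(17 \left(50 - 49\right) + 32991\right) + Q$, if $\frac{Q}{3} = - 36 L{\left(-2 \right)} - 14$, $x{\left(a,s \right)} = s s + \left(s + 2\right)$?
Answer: $32534$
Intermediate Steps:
$x{\left(a,s \right)} = 2 + s + s^{2}$ ($x{\left(a,s \right)} = s^{2} + \left(2 + s\right) = 2 + s + s^{2}$)
$L{\left(E \right)} = 2 + E + E^{2}$
$Q = -474$ ($Q = 3 \left(- 36 \left(2 - 2 + \left(-2\right)^{2}\right) - 14\right) = 3 \left(- 36 \left(2 - 2 + 4\right) - 14\right) = 3 \left(\left(-36\right) 4 - 14\right) = 3 \left(-144 - 14\right) = 3 \left(-158\right) = -474$)
$\left(17 \left(50 - 49\right) + 32991\right) + Q = \left(17 \left(50 - 49\right) + 32991\right) - 474 = \left(17 \cdot 1 + 32991\right) - 474 = \left(17 + 32991\right) - 474 = 33008 - 474 = 32534$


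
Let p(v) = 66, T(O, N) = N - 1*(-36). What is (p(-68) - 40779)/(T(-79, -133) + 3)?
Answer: 40713/94 ≈ 433.12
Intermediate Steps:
T(O, N) = 36 + N (T(O, N) = N + 36 = 36 + N)
(p(-68) - 40779)/(T(-79, -133) + 3) = (66 - 40779)/((36 - 133) + 3) = -40713/(-97 + 3) = -40713/(-94) = -40713*(-1/94) = 40713/94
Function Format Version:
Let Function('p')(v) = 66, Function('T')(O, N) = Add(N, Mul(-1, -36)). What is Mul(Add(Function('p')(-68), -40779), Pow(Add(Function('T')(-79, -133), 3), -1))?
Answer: Rational(40713, 94) ≈ 433.12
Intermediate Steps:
Function('T')(O, N) = Add(36, N) (Function('T')(O, N) = Add(N, 36) = Add(36, N))
Mul(Add(Function('p')(-68), -40779), Pow(Add(Function('T')(-79, -133), 3), -1)) = Mul(Add(66, -40779), Pow(Add(Add(36, -133), 3), -1)) = Mul(-40713, Pow(Add(-97, 3), -1)) = Mul(-40713, Pow(-94, -1)) = Mul(-40713, Rational(-1, 94)) = Rational(40713, 94)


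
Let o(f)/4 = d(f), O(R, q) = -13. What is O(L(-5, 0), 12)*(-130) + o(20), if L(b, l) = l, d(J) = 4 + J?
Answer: 1786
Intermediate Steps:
o(f) = 16 + 4*f (o(f) = 4*(4 + f) = 16 + 4*f)
O(L(-5, 0), 12)*(-130) + o(20) = -13*(-130) + (16 + 4*20) = 1690 + (16 + 80) = 1690 + 96 = 1786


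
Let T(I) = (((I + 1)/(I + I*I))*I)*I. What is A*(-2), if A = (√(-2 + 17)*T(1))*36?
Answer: -72*√15 ≈ -278.85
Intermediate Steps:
T(I) = I²*(1 + I)/(I + I²) (T(I) = (((1 + I)/(I + I²))*I)*I = (I*(1 + I)/(I + I²))*I = I²*(1 + I)/(I + I²))
A = 36*√15 (A = (√(-2 + 17)*1)*36 = (√15*1)*36 = √15*36 = 36*√15 ≈ 139.43)
A*(-2) = (36*√15)*(-2) = -72*√15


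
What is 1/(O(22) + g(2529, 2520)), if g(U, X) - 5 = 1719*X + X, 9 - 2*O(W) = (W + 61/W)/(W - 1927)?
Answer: 16764/72662040967 ≈ 2.3071e-7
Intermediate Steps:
O(W) = 9/2 - (W + 61/W)/(2*(-1927 + W)) (O(W) = 9/2 - (W + 61/W)/(2*(W - 1927)) = 9/2 - (W + 61/W)/(2*(-1927 + W)))
g(U, X) = 5 + 1720*X (g(U, X) = 5 + (1719*X + X) = 5 + 1720*X)
1/(O(22) + g(2529, 2520)) = 1/((½)*(-61 - 17343*22 + 8*22²)/(22*(-1927 + 22)) + (5 + 1720*2520)) = 1/((½)*(1/22)*(-61 - 381546 + 8*484)/(-1905) + (5 + 4334400)) = 1/((½)*(1/22)*(-1/1905)*(-61 - 381546 + 3872) + 4334405) = 1/((½)*(1/22)*(-1/1905)*(-377735) + 4334405) = 1/(75547/16764 + 4334405) = 1/(72662040967/16764) = 16764/72662040967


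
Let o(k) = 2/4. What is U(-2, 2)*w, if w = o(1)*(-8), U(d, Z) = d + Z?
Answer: 0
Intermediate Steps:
o(k) = ½ (o(k) = 2*(¼) = ½)
U(d, Z) = Z + d
w = -4 (w = (½)*(-8) = -4)
U(-2, 2)*w = (2 - 2)*(-4) = 0*(-4) = 0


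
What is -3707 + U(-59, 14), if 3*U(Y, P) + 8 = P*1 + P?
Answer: -11101/3 ≈ -3700.3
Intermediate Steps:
U(Y, P) = -8/3 + 2*P/3 (U(Y, P) = -8/3 + (P*1 + P)/3 = -8/3 + (P + P)/3 = -8/3 + (2*P)/3 = -8/3 + 2*P/3)
-3707 + U(-59, 14) = -3707 + (-8/3 + (⅔)*14) = -3707 + (-8/3 + 28/3) = -3707 + 20/3 = -11101/3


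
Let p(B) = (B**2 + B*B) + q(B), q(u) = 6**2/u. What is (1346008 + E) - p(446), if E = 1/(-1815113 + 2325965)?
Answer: 108016196932183/113919996 ≈ 9.4818e+5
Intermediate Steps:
q(u) = 36/u
E = 1/510852 ≈ 1.9575e-6
p(B) = 2*B**2 + 36/B (p(B) = (B**2 + B*B) + 36/B = (B**2 + B**2) + 36/B = 2*B**2 + 36/B)
(1346008 + E) - p(446) = (1346008 + 1/510852) - 2*(18 + 446**3)/446 = 687610878817/510852 - 2*(18 + 88716536)/446 = 687610878817/510852 - 2*88716554/446 = 687610878817/510852 - 1*88716554/223 = 687610878817/510852 - 88716554/223 = 108016196932183/113919996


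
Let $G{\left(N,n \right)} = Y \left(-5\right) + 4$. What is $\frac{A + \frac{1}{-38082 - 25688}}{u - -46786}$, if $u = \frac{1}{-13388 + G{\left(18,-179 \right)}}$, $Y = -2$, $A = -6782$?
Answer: $- \frac{2892048198867}{19950953480255} \approx -0.14496$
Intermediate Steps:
$G{\left(N,n \right)} = 14$ ($G{\left(N,n \right)} = \left(-2\right) \left(-5\right) + 4 = 10 + 4 = 14$)
$u = - \frac{1}{13374}$ ($u = \frac{1}{-13388 + 14} = \frac{1}{-13374} = - \frac{1}{13374} \approx -7.4772 \cdot 10^{-5}$)
$\frac{A + \frac{1}{-38082 - 25688}}{u - -46786} = \frac{-6782 + \frac{1}{-38082 - 25688}}{- \frac{1}{13374} - -46786} = \frac{-6782 + \frac{1}{-63770}}{- \frac{1}{13374} + 46786} = \frac{-6782 - \frac{1}{63770}}{\frac{625715963}{13374}} = \left(- \frac{432488141}{63770}\right) \frac{13374}{625715963} = - \frac{2892048198867}{19950953480255}$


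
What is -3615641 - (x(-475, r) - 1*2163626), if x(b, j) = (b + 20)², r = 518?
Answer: -1659040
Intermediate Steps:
x(b, j) = (20 + b)²
-3615641 - (x(-475, r) - 1*2163626) = -3615641 - ((20 - 475)² - 1*2163626) = -3615641 - ((-455)² - 2163626) = -3615641 - (207025 - 2163626) = -3615641 - 1*(-1956601) = -3615641 + 1956601 = -1659040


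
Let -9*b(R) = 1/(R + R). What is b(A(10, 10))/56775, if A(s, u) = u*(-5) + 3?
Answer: 1/48031650 ≈ 2.0820e-8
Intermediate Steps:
A(s, u) = 3 - 5*u (A(s, u) = -5*u + 3 = 3 - 5*u)
b(R) = -1/(18*R) (b(R) = -1/(9*(R + R)) = -1/(2*R)/9 = -1/(18*R))
b(A(10, 10))/56775 = -1/(18*(3 - 5*10))/56775 = -1/(18*(3 - 50))*(1/56775) = -1/18/(-47)*(1/56775) = -1/18*(-1/47)*(1/56775) = (1/846)*(1/56775) = 1/48031650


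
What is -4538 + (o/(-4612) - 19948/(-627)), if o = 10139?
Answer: -13037000489/2891724 ≈ -4508.4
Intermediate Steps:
-4538 + (o/(-4612) - 19948/(-627)) = -4538 + (10139/(-4612) - 19948/(-627)) = -4538 + (10139*(-1/4612) - 19948*(-1/627)) = -4538 + (-10139/4612 + 19948/627) = -4538 + 85643023/2891724 = -13037000489/2891724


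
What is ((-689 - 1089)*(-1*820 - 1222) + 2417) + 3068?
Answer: 3636161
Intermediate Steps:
((-689 - 1089)*(-1*820 - 1222) + 2417) + 3068 = (-1778*(-820 - 1222) + 2417) + 3068 = (-1778*(-2042) + 2417) + 3068 = (3630676 + 2417) + 3068 = 3633093 + 3068 = 3636161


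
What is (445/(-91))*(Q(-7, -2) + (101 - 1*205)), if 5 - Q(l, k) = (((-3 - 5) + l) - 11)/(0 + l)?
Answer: 319955/637 ≈ 502.28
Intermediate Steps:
Q(l, k) = 5 - (-19 + l)/l (Q(l, k) = 5 - (((-3 - 5) + l) - 11)/(0 + l) = 5 - ((-8 + l) - 11)/l = 5 - (-19 + l)/l)
(445/(-91))*(Q(-7, -2) + (101 - 1*205)) = (445/(-91))*((4 + 19/(-7)) + (101 - 1*205)) = (445*(-1/91))*((4 + 19*(-⅐)) + (101 - 205)) = -445*((4 - 19/7) - 104)/91 = -445*(9/7 - 104)/91 = -445/91*(-719/7) = 319955/637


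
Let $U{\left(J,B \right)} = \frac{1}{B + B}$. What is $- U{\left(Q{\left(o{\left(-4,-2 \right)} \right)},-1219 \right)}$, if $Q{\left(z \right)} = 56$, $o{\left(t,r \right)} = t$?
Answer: $\frac{1}{2438} \approx 0.00041017$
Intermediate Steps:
$U{\left(J,B \right)} = \frac{1}{2 B}$
$- U{\left(Q{\left(o{\left(-4,-2 \right)} \right)},-1219 \right)} = - \frac{1}{2 \left(-1219\right)} = - \frac{-1}{2 \cdot 1219} = \left(-1\right) \left(- \frac{1}{2438}\right) = \frac{1}{2438}$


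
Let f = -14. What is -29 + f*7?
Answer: -127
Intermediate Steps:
-29 + f*7 = -29 - 14*7 = -29 - 98 = -127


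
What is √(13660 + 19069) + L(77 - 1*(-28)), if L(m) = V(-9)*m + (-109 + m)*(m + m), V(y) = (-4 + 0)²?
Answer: 840 + √32729 ≈ 1020.9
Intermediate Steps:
V(y) = 16 (V(y) = (-4)² = 16)
L(m) = 16*m + 2*m*(-109 + m) (L(m) = 16*m + (-109 + m)*(m + m) = 16*m + (-109 + m)*(2*m) = 16*m + 2*m*(-109 + m))
√(13660 + 19069) + L(77 - 1*(-28)) = √(13660 + 19069) + 2*(77 - 1*(-28))*(-101 + (77 - 1*(-28))) = √32729 + 2*(77 + 28)*(-101 + (77 + 28)) = √32729 + 2*105*(-101 + 105) = √32729 + 2*105*4 = √32729 + 840 = 840 + √32729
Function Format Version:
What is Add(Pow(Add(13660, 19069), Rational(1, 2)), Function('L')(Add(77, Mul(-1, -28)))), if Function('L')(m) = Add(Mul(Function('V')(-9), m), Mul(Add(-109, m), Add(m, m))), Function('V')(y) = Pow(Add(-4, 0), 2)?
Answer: Add(840, Pow(32729, Rational(1, 2))) ≈ 1020.9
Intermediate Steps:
Function('V')(y) = 16 (Function('V')(y) = Pow(-4, 2) = 16)
Function('L')(m) = Add(Mul(16, m), Mul(2, m, Add(-109, m))) (Function('L')(m) = Add(Mul(16, m), Mul(Add(-109, m), Add(m, m))) = Add(Mul(16, m), Mul(Add(-109, m), Mul(2, m))) = Add(Mul(16, m), Mul(2, m, Add(-109, m))))
Add(Pow(Add(13660, 19069), Rational(1, 2)), Function('L')(Add(77, Mul(-1, -28)))) = Add(Pow(Add(13660, 19069), Rational(1, 2)), Mul(2, Add(77, Mul(-1, -28)), Add(-101, Add(77, Mul(-1, -28))))) = Add(Pow(32729, Rational(1, 2)), Mul(2, Add(77, 28), Add(-101, Add(77, 28)))) = Add(Pow(32729, Rational(1, 2)), Mul(2, 105, Add(-101, 105))) = Add(Pow(32729, Rational(1, 2)), Mul(2, 105, 4)) = Add(Pow(32729, Rational(1, 2)), 840) = Add(840, Pow(32729, Rational(1, 2)))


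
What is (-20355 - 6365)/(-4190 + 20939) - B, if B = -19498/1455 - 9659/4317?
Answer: 164151620371/11689378335 ≈ 14.043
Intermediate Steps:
B = -10914079/697915 (B = -19498*1/1455 - 9659*1/4317 = -19498/1455 - 9659/4317 = -10914079/697915 ≈ -15.638)
(-20355 - 6365)/(-4190 + 20939) - B = (-20355 - 6365)/(-4190 + 20939) - 1*(-10914079/697915) = -26720/16749 + 10914079/697915 = 164151620371/11689378335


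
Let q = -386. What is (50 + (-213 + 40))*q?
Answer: 47478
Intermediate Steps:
(50 + (-213 + 40))*q = (50 + (-213 + 40))*(-386) = (50 - 173)*(-386) = -123*(-386) = 47478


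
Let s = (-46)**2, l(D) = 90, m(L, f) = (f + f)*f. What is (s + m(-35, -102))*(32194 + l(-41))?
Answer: 740078416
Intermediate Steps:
m(L, f) = 2*f**2 (m(L, f) = (2*f)*f = 2*f**2)
s = 2116
(s + m(-35, -102))*(32194 + l(-41)) = (2116 + 2*(-102)**2)*(32194 + 90) = (2116 + 2*10404)*32284 = (2116 + 20808)*32284 = 22924*32284 = 740078416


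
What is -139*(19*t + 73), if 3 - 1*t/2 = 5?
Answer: 417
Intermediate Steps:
t = -4 (t = 6 - 2*5 = 6 - 10 = -4)
-139*(19*t + 73) = -139*(19*(-4) + 73) = -139*(-76 + 73) = -139*(-3) = 417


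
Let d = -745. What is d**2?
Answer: 555025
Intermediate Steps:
d**2 = (-745)**2 = 555025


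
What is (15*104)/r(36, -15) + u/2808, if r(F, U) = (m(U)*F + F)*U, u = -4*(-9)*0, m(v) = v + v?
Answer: 26/261 ≈ 0.099617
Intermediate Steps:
m(v) = 2*v
u = 0 (u = 36*0 = 0)
r(F, U) = U*(F + 2*F*U) (r(F, U) = ((2*U)*F + F)*U = (2*F*U + F)*U = (F + 2*F*U)*U = U*(F + 2*F*U))
(15*104)/r(36, -15) + u/2808 = (15*104)/((36*(-15)*(1 + 2*(-15)))) + 0/2808 = 1560/((36*(-15)*(1 - 30))) + 0*(1/2808) = 1560/((36*(-15)*(-29))) + 0 = 1560/15660 + 0 = 1560*(1/15660) + 0 = 26/261 + 0 = 26/261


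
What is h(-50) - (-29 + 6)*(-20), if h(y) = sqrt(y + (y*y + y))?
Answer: -460 + 20*sqrt(6) ≈ -411.01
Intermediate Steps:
h(y) = sqrt(y**2 + 2*y) (h(y) = sqrt(y + (y**2 + y)) = sqrt(y + (y + y**2)) = sqrt(y**2 + 2*y))
h(-50) - (-29 + 6)*(-20) = sqrt(-50*(2 - 50)) - (-29 + 6)*(-20) = sqrt(-50*(-48)) - (-23)*(-20) = sqrt(2400) - 1*460 = 20*sqrt(6) - 460 = -460 + 20*sqrt(6)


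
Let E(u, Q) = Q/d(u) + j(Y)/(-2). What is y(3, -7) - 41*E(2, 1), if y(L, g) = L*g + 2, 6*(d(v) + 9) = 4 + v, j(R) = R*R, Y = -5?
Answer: 3989/8 ≈ 498.63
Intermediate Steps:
j(R) = R**2
d(v) = -25/3 + v/6 (d(v) = -9 + (4 + v)/6 = -9 + (2/3 + v/6) = -25/3 + v/6)
E(u, Q) = -25/2 + Q/(-25/3 + u/6) (E(u, Q) = Q/(-25/3 + u/6) + (-5)**2/(-2) = Q/(-25/3 + u/6) + 25*(-1/2) = Q/(-25/3 + u/6) - 25/2 = -25/2 + Q/(-25/3 + u/6))
y(L, g) = 2 + L*g
y(3, -7) - 41*E(2, 1) = (2 + 3*(-7)) - 41*(1250 - 25*2 + 12*1)/(2*(-50 + 2)) = (2 - 21) - 41*(1250 - 50 + 12)/(2*(-48)) = -19 - 41*(-1)*1212/(2*48) = -19 - 41*(-101/8) = -19 + 4141/8 = 3989/8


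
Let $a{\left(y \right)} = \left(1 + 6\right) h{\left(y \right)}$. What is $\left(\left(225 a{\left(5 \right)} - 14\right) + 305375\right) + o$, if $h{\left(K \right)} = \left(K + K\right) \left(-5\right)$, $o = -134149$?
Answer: $92462$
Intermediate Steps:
$h{\left(K \right)} = - 10 K$ ($h{\left(K \right)} = 2 K \left(-5\right) = - 10 K$)
$a{\left(y \right)} = - 70 y$ ($a{\left(y \right)} = \left(1 + 6\right) \left(- 10 y\right) = 7 \left(- 10 y\right) = - 70 y$)
$\left(\left(225 a{\left(5 \right)} - 14\right) + 305375\right) + o = \left(\left(225 \left(\left(-70\right) 5\right) - 14\right) + 305375\right) - 134149 = \left(\left(225 \left(-350\right) - 14\right) + 305375\right) - 134149 = \left(\left(-78750 - 14\right) + 305375\right) - 134149 = \left(-78764 + 305375\right) - 134149 = 226611 - 134149 = 92462$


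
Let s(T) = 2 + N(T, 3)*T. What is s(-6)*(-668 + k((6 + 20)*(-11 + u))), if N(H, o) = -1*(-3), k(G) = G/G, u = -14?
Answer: 10672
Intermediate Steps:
k(G) = 1
N(H, o) = 3
s(T) = 2 + 3*T
s(-6)*(-668 + k((6 + 20)*(-11 + u))) = (2 + 3*(-6))*(-668 + 1) = (2 - 18)*(-667) = -16*(-667) = 10672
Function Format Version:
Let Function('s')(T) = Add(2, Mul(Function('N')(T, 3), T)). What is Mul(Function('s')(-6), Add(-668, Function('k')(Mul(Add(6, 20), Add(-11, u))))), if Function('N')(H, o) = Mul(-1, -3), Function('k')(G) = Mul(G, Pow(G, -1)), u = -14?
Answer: 10672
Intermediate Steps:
Function('k')(G) = 1
Function('N')(H, o) = 3
Function('s')(T) = Add(2, Mul(3, T))
Mul(Function('s')(-6), Add(-668, Function('k')(Mul(Add(6, 20), Add(-11, u))))) = Mul(Add(2, Mul(3, -6)), Add(-668, 1)) = Mul(Add(2, -18), -667) = Mul(-16, -667) = 10672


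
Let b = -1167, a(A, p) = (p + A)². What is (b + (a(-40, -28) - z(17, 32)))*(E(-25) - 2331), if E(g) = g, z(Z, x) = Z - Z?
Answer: -8144692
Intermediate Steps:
z(Z, x) = 0
a(A, p) = (A + p)²
(b + (a(-40, -28) - z(17, 32)))*(E(-25) - 2331) = (-1167 + ((-40 - 28)² - 1*0))*(-25 - 2331) = (-1167 + ((-68)² + 0))*(-2356) = (-1167 + (4624 + 0))*(-2356) = (-1167 + 4624)*(-2356) = 3457*(-2356) = -8144692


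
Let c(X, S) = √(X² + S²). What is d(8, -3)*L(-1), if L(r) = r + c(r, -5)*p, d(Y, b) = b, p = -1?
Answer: 3 + 3*√26 ≈ 18.297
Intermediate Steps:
c(X, S) = √(S² + X²)
L(r) = r - √(25 + r²) (L(r) = r + √((-5)² + r²)*(-1) = r + √(25 + r²)*(-1) = r - √(25 + r²))
d(8, -3)*L(-1) = -3*(-1 - √(25 + (-1)²)) = -3*(-1 - √(25 + 1)) = -3*(-1 - √26) = 3 + 3*√26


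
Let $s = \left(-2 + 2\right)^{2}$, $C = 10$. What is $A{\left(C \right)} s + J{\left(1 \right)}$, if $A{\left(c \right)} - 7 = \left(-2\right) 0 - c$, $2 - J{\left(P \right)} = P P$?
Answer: $1$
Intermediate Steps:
$J{\left(P \right)} = 2 - P^{2}$ ($J{\left(P \right)} = 2 - P P = 2 - P^{2}$)
$A{\left(c \right)} = 7 - c$
$s = 0$ ($s = 0^{2} = 0$)
$A{\left(C \right)} s + J{\left(1 \right)} = \left(7 - 10\right) 0 + \left(2 - 1^{2}\right) = \left(7 - 10\right) 0 + \left(2 - 1\right) = \left(-3\right) 0 + \left(2 - 1\right) = 0 + 1 = 1$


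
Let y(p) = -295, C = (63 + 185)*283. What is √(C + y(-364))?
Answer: √69889 ≈ 264.37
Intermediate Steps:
C = 70184 (C = 248*283 = 70184)
√(C + y(-364)) = √(70184 - 295) = √69889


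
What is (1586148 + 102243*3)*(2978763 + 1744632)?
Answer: 8940805757415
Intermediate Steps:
(1586148 + 102243*3)*(2978763 + 1744632) = (1586148 + 306729)*4723395 = 1892877*4723395 = 8940805757415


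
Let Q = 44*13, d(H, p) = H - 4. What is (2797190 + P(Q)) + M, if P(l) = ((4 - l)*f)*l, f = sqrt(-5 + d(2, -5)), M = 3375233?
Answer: 6172423 - 324896*I*sqrt(7) ≈ 6.1724e+6 - 8.5959e+5*I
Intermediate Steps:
d(H, p) = -4 + H
Q = 572
f = I*sqrt(7) (f = sqrt(-5 + (-4 + 2)) = sqrt(-5 - 2) = sqrt(-7) = I*sqrt(7) ≈ 2.6458*I)
P(l) = I*l*sqrt(7)*(4 - l) (P(l) = ((4 - l)*(I*sqrt(7)))*l = (I*sqrt(7)*(4 - l))*l = I*l*sqrt(7)*(4 - l))
(2797190 + P(Q)) + M = (2797190 + I*572*sqrt(7)*(4 - 1*572)) + 3375233 = (2797190 + I*572*sqrt(7)*(4 - 572)) + 3375233 = (2797190 + I*572*sqrt(7)*(-568)) + 3375233 = (2797190 - 324896*I*sqrt(7)) + 3375233 = 6172423 - 324896*I*sqrt(7)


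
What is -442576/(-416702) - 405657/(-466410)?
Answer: 8939522747/4627475710 ≈ 1.9318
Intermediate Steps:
-442576/(-416702) - 405657/(-466410) = -442576*(-1/416702) - 405657*(-1/466410) = 221288/208351 + 19317/22210 = 8939522747/4627475710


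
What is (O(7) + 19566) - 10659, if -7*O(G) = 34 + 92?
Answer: 8889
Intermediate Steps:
O(G) = -18 (O(G) = -(34 + 92)/7 = -⅐*126 = -18)
(O(7) + 19566) - 10659 = (-18 + 19566) - 10659 = 19548 - 10659 = 8889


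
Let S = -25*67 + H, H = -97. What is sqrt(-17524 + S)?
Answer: 12*I*sqrt(134) ≈ 138.91*I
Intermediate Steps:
S = -1772 (S = -25*67 - 97 = -1675 - 97 = -1772)
sqrt(-17524 + S) = sqrt(-17524 - 1772) = sqrt(-19296) = 12*I*sqrt(134)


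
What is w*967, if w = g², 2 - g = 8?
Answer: 34812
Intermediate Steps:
g = -6 (g = 2 - 1*8 = 2 - 8 = -6)
w = 36 (w = (-6)² = 36)
w*967 = 36*967 = 34812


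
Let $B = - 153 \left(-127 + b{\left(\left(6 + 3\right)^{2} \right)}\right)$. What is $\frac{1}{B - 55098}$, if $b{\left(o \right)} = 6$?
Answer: $- \frac{1}{36585} \approx -2.7334 \cdot 10^{-5}$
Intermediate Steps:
$B = 18513$ ($B = - 153 \left(-127 + 6\right) = \left(-153\right) \left(-121\right) = 18513$)
$\frac{1}{B - 55098} = \frac{1}{18513 - 55098} = \frac{1}{-36585} = - \frac{1}{36585}$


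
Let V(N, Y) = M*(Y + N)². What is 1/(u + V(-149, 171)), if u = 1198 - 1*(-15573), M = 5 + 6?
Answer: 1/22095 ≈ 4.5259e-5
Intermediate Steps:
M = 11
u = 16771 (u = 1198 + 15573 = 16771)
V(N, Y) = 11*(N + Y)² (V(N, Y) = 11*(Y + N)² = 11*(N + Y)²)
1/(u + V(-149, 171)) = 1/(16771 + 11*(-149 + 171)²) = 1/(16771 + 11*22²) = 1/(16771 + 11*484) = 1/(16771 + 5324) = 1/22095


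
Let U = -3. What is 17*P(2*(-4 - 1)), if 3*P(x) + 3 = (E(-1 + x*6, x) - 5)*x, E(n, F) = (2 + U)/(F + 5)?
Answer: 255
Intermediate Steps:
E(n, F) = -1/(5 + F) (E(n, F) = (2 - 3)/(F + 5) = -1/(5 + F))
P(x) = -1 + x*(-5 - 1/(5 + x))/3 (P(x) = -1 + ((-1/(5 + x) - 5)*x)/3 = -1 + ((-5 - 1/(5 + x))*x)/3 = -1 + (x*(-5 - 1/(5 + x)))/3 = -1 + x*(-5 - 1/(5 + x))/3)
17*P(2*(-4 - 1)) = 17*((-2*(-4 - 1) + (-3 - 10*(-4 - 1))*(5 + 2*(-4 - 1)))/(3*(5 + 2*(-4 - 1)))) = 17*((-2*(-5) + (-3 - 10*(-5))*(5 + 2*(-5)))/(3*(5 + 2*(-5)))) = 17*((-1*(-10) + (-3 - 5*(-10))*(5 - 10))/(3*(5 - 10))) = 17*((⅓)*(10 + (-3 + 50)*(-5))/(-5)) = 17*((⅓)*(-⅕)*(10 + 47*(-5))) = 17*((⅓)*(-⅕)*(10 - 235)) = 17*((⅓)*(-⅕)*(-225)) = 17*15 = 255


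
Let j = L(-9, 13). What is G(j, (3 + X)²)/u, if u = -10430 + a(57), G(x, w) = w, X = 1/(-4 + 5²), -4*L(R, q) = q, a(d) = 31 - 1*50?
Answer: -4096/4608009 ≈ -0.00088889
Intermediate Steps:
a(d) = -19 (a(d) = 31 - 50 = -19)
L(R, q) = -q/4
X = 1/21 (X = 1/(-4 + 25) = 1/21 ≈ 0.047619)
j = -13/4 (j = -¼*13 = -13/4 ≈ -3.2500)
u = -10449 (u = -10430 - 19 = -10449)
G(j, (3 + X)²)/u = (3 + 1/21)²/(-10449) = (64/21)²*(-1/10449) = (4096/441)*(-1/10449) = -4096/4608009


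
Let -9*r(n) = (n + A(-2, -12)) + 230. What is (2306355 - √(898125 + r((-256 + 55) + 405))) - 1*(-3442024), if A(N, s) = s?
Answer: 5748379 - √8082703/3 ≈ 5.7474e+6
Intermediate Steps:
r(n) = -218/9 - n/9 (r(n) = -((n - 12) + 230)/9 = -((-12 + n) + 230)/9 = -(218 + n)/9 = -218/9 - n/9)
(2306355 - √(898125 + r((-256 + 55) + 405))) - 1*(-3442024) = (2306355 - √(898125 + (-218/9 - ((-256 + 55) + 405)/9))) - 1*(-3442024) = (2306355 - √(898125 + (-218/9 - (-201 + 405)/9))) + 3442024 = (2306355 - √(898125 + (-218/9 - ⅑*204))) + 3442024 = (2306355 - √(898125 + (-218/9 - 68/3))) + 3442024 = (2306355 - √(898125 - 422/9)) + 3442024 = (2306355 - √(8082703/9)) + 3442024 = (2306355 - √8082703/3) + 3442024 = 5748379 - √8082703/3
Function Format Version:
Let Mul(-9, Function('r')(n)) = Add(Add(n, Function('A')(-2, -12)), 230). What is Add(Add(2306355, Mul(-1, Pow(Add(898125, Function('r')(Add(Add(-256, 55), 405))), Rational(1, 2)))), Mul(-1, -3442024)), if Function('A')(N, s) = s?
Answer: Add(5748379, Mul(Rational(-1, 3), Pow(8082703, Rational(1, 2)))) ≈ 5.7474e+6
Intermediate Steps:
Function('r')(n) = Add(Rational(-218, 9), Mul(Rational(-1, 9), n)) (Function('r')(n) = Mul(Rational(-1, 9), Add(Add(n, -12), 230)) = Mul(Rational(-1, 9), Add(Add(-12, n), 230)) = Mul(Rational(-1, 9), Add(218, n)) = Add(Rational(-218, 9), Mul(Rational(-1, 9), n)))
Add(Add(2306355, Mul(-1, Pow(Add(898125, Function('r')(Add(Add(-256, 55), 405))), Rational(1, 2)))), Mul(-1, -3442024)) = Add(Add(2306355, Mul(-1, Pow(Add(898125, Add(Rational(-218, 9), Mul(Rational(-1, 9), Add(Add(-256, 55), 405)))), Rational(1, 2)))), Mul(-1, -3442024)) = Add(Add(2306355, Mul(-1, Pow(Add(898125, Add(Rational(-218, 9), Mul(Rational(-1, 9), Add(-201, 405)))), Rational(1, 2)))), 3442024) = Add(Add(2306355, Mul(-1, Pow(Add(898125, Add(Rational(-218, 9), Mul(Rational(-1, 9), 204))), Rational(1, 2)))), 3442024) = Add(Add(2306355, Mul(-1, Pow(Add(898125, Add(Rational(-218, 9), Rational(-68, 3))), Rational(1, 2)))), 3442024) = Add(Add(2306355, Mul(-1, Pow(Add(898125, Rational(-422, 9)), Rational(1, 2)))), 3442024) = Add(Add(2306355, Mul(-1, Pow(Rational(8082703, 9), Rational(1, 2)))), 3442024) = Add(Add(2306355, Mul(-1, Mul(Rational(1, 3), Pow(8082703, Rational(1, 2))))), 3442024) = Add(Add(2306355, Mul(Rational(-1, 3), Pow(8082703, Rational(1, 2)))), 3442024) = Add(5748379, Mul(Rational(-1, 3), Pow(8082703, Rational(1, 2))))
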